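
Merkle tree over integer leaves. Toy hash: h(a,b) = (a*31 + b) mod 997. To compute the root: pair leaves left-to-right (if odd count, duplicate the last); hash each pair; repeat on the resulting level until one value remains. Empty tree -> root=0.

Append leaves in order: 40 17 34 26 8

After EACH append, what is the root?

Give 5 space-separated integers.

After append 40 (leaves=[40]):
  L0: [40]
  root=40
After append 17 (leaves=[40, 17]):
  L0: [40, 17]
  L1: h(40,17)=(40*31+17)%997=260 -> [260]
  root=260
After append 34 (leaves=[40, 17, 34]):
  L0: [40, 17, 34]
  L1: h(40,17)=(40*31+17)%997=260 h(34,34)=(34*31+34)%997=91 -> [260, 91]
  L2: h(260,91)=(260*31+91)%997=175 -> [175]
  root=175
After append 26 (leaves=[40, 17, 34, 26]):
  L0: [40, 17, 34, 26]
  L1: h(40,17)=(40*31+17)%997=260 h(34,26)=(34*31+26)%997=83 -> [260, 83]
  L2: h(260,83)=(260*31+83)%997=167 -> [167]
  root=167
After append 8 (leaves=[40, 17, 34, 26, 8]):
  L0: [40, 17, 34, 26, 8]
  L1: h(40,17)=(40*31+17)%997=260 h(34,26)=(34*31+26)%997=83 h(8,8)=(8*31+8)%997=256 -> [260, 83, 256]
  L2: h(260,83)=(260*31+83)%997=167 h(256,256)=(256*31+256)%997=216 -> [167, 216]
  L3: h(167,216)=(167*31+216)%997=408 -> [408]
  root=408

Answer: 40 260 175 167 408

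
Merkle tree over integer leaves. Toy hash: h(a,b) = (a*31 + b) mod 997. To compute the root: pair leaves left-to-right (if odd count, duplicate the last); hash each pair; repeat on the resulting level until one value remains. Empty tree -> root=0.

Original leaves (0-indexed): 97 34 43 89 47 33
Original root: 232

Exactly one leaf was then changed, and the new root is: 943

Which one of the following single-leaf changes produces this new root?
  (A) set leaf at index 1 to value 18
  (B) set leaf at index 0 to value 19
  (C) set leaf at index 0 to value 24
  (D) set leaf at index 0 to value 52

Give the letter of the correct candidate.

Original leaves: [97, 34, 43, 89, 47, 33]
Target new root: 943
Try each candidate change and compute the resulting root:
Candidate A: set leaf[1] = 18 -> leaves = [97, 18, 43, 89, 47, 33]
  L0: [97, 18, 43, 89, 47, 33]
  L1: h(97,18)=(97*31+18)%997=34 h(43,89)=(43*31+89)%997=425 h(47,33)=(47*31+33)%997=493 -> [34, 425, 493]
  L2: h(34,425)=(34*31+425)%997=482 h(493,493)=(493*31+493)%997=821 -> [482, 821]
  L3: h(482,821)=(482*31+821)%997=808 -> [808]
  root = 808 != target 943
Candidate B: set leaf[0] = 19 -> leaves = [19, 34, 43, 89, 47, 33]
  L0: [19, 34, 43, 89, 47, 33]
  L1: h(19,34)=(19*31+34)%997=623 h(43,89)=(43*31+89)%997=425 h(47,33)=(47*31+33)%997=493 -> [623, 425, 493]
  L2: h(623,425)=(623*31+425)%997=795 h(493,493)=(493*31+493)%997=821 -> [795, 821]
  L3: h(795,821)=(795*31+821)%997=541 -> [541]
  root = 541 != target 943
Candidate C: set leaf[0] = 24 -> leaves = [24, 34, 43, 89, 47, 33]
  L0: [24, 34, 43, 89, 47, 33]
  L1: h(24,34)=(24*31+34)%997=778 h(43,89)=(43*31+89)%997=425 h(47,33)=(47*31+33)%997=493 -> [778, 425, 493]
  L2: h(778,425)=(778*31+425)%997=615 h(493,493)=(493*31+493)%997=821 -> [615, 821]
  L3: h(615,821)=(615*31+821)%997=943 -> [943]
  root = 943 == target 943  ** MATCH **
Candidate D: set leaf[0] = 52 -> leaves = [52, 34, 43, 89, 47, 33]
  L0: [52, 34, 43, 89, 47, 33]
  L1: h(52,34)=(52*31+34)%997=649 h(43,89)=(43*31+89)%997=425 h(47,33)=(47*31+33)%997=493 -> [649, 425, 493]
  L2: h(649,425)=(649*31+425)%997=604 h(493,493)=(493*31+493)%997=821 -> [604, 821]
  L3: h(604,821)=(604*31+821)%997=602 -> [602]
  root = 602 != target 943
Candidate C produces the target root.

Answer: C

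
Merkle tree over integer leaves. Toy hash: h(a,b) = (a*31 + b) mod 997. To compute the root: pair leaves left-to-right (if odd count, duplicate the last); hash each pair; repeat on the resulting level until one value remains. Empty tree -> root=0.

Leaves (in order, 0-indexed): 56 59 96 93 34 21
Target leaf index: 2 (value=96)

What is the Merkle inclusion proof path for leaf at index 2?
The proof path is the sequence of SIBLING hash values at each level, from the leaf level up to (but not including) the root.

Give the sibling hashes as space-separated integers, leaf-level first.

L0 (leaves): [56, 59, 96, 93, 34, 21], target index=2
L1: h(56,59)=(56*31+59)%997=798 [pair 0] h(96,93)=(96*31+93)%997=78 [pair 1] h(34,21)=(34*31+21)%997=78 [pair 2] -> [798, 78, 78]
  Sibling for proof at L0: 93
L2: h(798,78)=(798*31+78)%997=888 [pair 0] h(78,78)=(78*31+78)%997=502 [pair 1] -> [888, 502]
  Sibling for proof at L1: 798
L3: h(888,502)=(888*31+502)%997=114 [pair 0] -> [114]
  Sibling for proof at L2: 502
Root: 114
Proof path (sibling hashes from leaf to root): [93, 798, 502]

Answer: 93 798 502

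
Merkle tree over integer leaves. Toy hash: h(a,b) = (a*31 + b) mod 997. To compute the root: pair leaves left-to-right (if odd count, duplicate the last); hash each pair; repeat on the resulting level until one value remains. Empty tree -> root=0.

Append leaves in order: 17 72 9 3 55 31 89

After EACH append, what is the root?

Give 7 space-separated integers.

After append 17 (leaves=[17]):
  L0: [17]
  root=17
After append 72 (leaves=[17, 72]):
  L0: [17, 72]
  L1: h(17,72)=(17*31+72)%997=599 -> [599]
  root=599
After append 9 (leaves=[17, 72, 9]):
  L0: [17, 72, 9]
  L1: h(17,72)=(17*31+72)%997=599 h(9,9)=(9*31+9)%997=288 -> [599, 288]
  L2: h(599,288)=(599*31+288)%997=911 -> [911]
  root=911
After append 3 (leaves=[17, 72, 9, 3]):
  L0: [17, 72, 9, 3]
  L1: h(17,72)=(17*31+72)%997=599 h(9,3)=(9*31+3)%997=282 -> [599, 282]
  L2: h(599,282)=(599*31+282)%997=905 -> [905]
  root=905
After append 55 (leaves=[17, 72, 9, 3, 55]):
  L0: [17, 72, 9, 3, 55]
  L1: h(17,72)=(17*31+72)%997=599 h(9,3)=(9*31+3)%997=282 h(55,55)=(55*31+55)%997=763 -> [599, 282, 763]
  L2: h(599,282)=(599*31+282)%997=905 h(763,763)=(763*31+763)%997=488 -> [905, 488]
  L3: h(905,488)=(905*31+488)%997=627 -> [627]
  root=627
After append 31 (leaves=[17, 72, 9, 3, 55, 31]):
  L0: [17, 72, 9, 3, 55, 31]
  L1: h(17,72)=(17*31+72)%997=599 h(9,3)=(9*31+3)%997=282 h(55,31)=(55*31+31)%997=739 -> [599, 282, 739]
  L2: h(599,282)=(599*31+282)%997=905 h(739,739)=(739*31+739)%997=717 -> [905, 717]
  L3: h(905,717)=(905*31+717)%997=856 -> [856]
  root=856
After append 89 (leaves=[17, 72, 9, 3, 55, 31, 89]):
  L0: [17, 72, 9, 3, 55, 31, 89]
  L1: h(17,72)=(17*31+72)%997=599 h(9,3)=(9*31+3)%997=282 h(55,31)=(55*31+31)%997=739 h(89,89)=(89*31+89)%997=854 -> [599, 282, 739, 854]
  L2: h(599,282)=(599*31+282)%997=905 h(739,854)=(739*31+854)%997=832 -> [905, 832]
  L3: h(905,832)=(905*31+832)%997=971 -> [971]
  root=971

Answer: 17 599 911 905 627 856 971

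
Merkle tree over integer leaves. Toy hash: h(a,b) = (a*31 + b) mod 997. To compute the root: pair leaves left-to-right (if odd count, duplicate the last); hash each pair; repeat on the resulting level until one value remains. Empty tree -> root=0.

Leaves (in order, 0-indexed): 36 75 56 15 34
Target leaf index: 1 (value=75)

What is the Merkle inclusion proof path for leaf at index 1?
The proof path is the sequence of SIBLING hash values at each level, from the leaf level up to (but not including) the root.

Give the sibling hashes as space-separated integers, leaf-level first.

Answer: 36 754 918

Derivation:
L0 (leaves): [36, 75, 56, 15, 34], target index=1
L1: h(36,75)=(36*31+75)%997=194 [pair 0] h(56,15)=(56*31+15)%997=754 [pair 1] h(34,34)=(34*31+34)%997=91 [pair 2] -> [194, 754, 91]
  Sibling for proof at L0: 36
L2: h(194,754)=(194*31+754)%997=786 [pair 0] h(91,91)=(91*31+91)%997=918 [pair 1] -> [786, 918]
  Sibling for proof at L1: 754
L3: h(786,918)=(786*31+918)%997=359 [pair 0] -> [359]
  Sibling for proof at L2: 918
Root: 359
Proof path (sibling hashes from leaf to root): [36, 754, 918]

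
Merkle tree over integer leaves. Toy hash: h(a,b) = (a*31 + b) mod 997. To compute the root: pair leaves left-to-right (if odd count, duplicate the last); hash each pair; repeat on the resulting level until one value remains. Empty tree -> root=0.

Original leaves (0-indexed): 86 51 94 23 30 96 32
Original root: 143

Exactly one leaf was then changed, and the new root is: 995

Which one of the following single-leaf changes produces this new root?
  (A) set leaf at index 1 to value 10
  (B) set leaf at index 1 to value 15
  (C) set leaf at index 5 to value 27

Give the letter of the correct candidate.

Answer: C

Derivation:
Original leaves: [86, 51, 94, 23, 30, 96, 32]
Target new root: 995
Try each candidate change and compute the resulting root:
Candidate A: set leaf[1] = 10 -> leaves = [86, 10, 94, 23, 30, 96, 32]
  L0: [86, 10, 94, 23, 30, 96, 32]
  L1: h(86,10)=(86*31+10)%997=682 h(94,23)=(94*31+23)%997=943 h(30,96)=(30*31+96)%997=29 h(32,32)=(32*31+32)%997=27 -> [682, 943, 29, 27]
  L2: h(682,943)=(682*31+943)%997=151 h(29,27)=(29*31+27)%997=926 -> [151, 926]
  L3: h(151,926)=(151*31+926)%997=622 -> [622]
  root = 622 != target 995
Candidate B: set leaf[1] = 15 -> leaves = [86, 15, 94, 23, 30, 96, 32]
  L0: [86, 15, 94, 23, 30, 96, 32]
  L1: h(86,15)=(86*31+15)%997=687 h(94,23)=(94*31+23)%997=943 h(30,96)=(30*31+96)%997=29 h(32,32)=(32*31+32)%997=27 -> [687, 943, 29, 27]
  L2: h(687,943)=(687*31+943)%997=306 h(29,27)=(29*31+27)%997=926 -> [306, 926]
  L3: h(306,926)=(306*31+926)%997=442 -> [442]
  root = 442 != target 995
Candidate C: set leaf[5] = 27 -> leaves = [86, 51, 94, 23, 30, 27, 32]
  L0: [86, 51, 94, 23, 30, 27, 32]
  L1: h(86,51)=(86*31+51)%997=723 h(94,23)=(94*31+23)%997=943 h(30,27)=(30*31+27)%997=957 h(32,32)=(32*31+32)%997=27 -> [723, 943, 957, 27]
  L2: h(723,943)=(723*31+943)%997=425 h(957,27)=(957*31+27)%997=781 -> [425, 781]
  L3: h(425,781)=(425*31+781)%997=995 -> [995]
  root = 995 == target 995  ** MATCH **
Candidate C produces the target root.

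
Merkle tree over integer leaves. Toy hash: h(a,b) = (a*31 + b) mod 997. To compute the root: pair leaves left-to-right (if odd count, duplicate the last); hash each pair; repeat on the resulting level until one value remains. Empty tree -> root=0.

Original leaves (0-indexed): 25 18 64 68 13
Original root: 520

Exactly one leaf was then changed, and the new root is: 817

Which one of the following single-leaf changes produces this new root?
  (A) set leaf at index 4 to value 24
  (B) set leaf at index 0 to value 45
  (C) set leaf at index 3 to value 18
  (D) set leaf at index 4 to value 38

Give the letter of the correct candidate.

Answer: A

Derivation:
Original leaves: [25, 18, 64, 68, 13]
Target new root: 817
Try each candidate change and compute the resulting root:
Candidate A: set leaf[4] = 24 -> leaves = [25, 18, 64, 68, 24]
  L0: [25, 18, 64, 68, 24]
  L1: h(25,18)=(25*31+18)%997=793 h(64,68)=(64*31+68)%997=58 h(24,24)=(24*31+24)%997=768 -> [793, 58, 768]
  L2: h(793,58)=(793*31+58)%997=713 h(768,768)=(768*31+768)%997=648 -> [713, 648]
  L3: h(713,648)=(713*31+648)%997=817 -> [817]
  root = 817 == target 817  ** MATCH **
Candidate B: set leaf[0] = 45 -> leaves = [45, 18, 64, 68, 13]
  L0: [45, 18, 64, 68, 13]
  L1: h(45,18)=(45*31+18)%997=416 h(64,68)=(64*31+68)%997=58 h(13,13)=(13*31+13)%997=416 -> [416, 58, 416]
  L2: h(416,58)=(416*31+58)%997=990 h(416,416)=(416*31+416)%997=351 -> [990, 351]
  L3: h(990,351)=(990*31+351)%997=134 -> [134]
  root = 134 != target 817
Candidate C: set leaf[3] = 18 -> leaves = [25, 18, 64, 18, 13]
  L0: [25, 18, 64, 18, 13]
  L1: h(25,18)=(25*31+18)%997=793 h(64,18)=(64*31+18)%997=8 h(13,13)=(13*31+13)%997=416 -> [793, 8, 416]
  L2: h(793,8)=(793*31+8)%997=663 h(416,416)=(416*31+416)%997=351 -> [663, 351]
  L3: h(663,351)=(663*31+351)%997=964 -> [964]
  root = 964 != target 817
Candidate D: set leaf[4] = 38 -> leaves = [25, 18, 64, 68, 38]
  L0: [25, 18, 64, 68, 38]
  L1: h(25,18)=(25*31+18)%997=793 h(64,68)=(64*31+68)%997=58 h(38,38)=(38*31+38)%997=219 -> [793, 58, 219]
  L2: h(793,58)=(793*31+58)%997=713 h(219,219)=(219*31+219)%997=29 -> [713, 29]
  L3: h(713,29)=(713*31+29)%997=198 -> [198]
  root = 198 != target 817
Candidate A produces the target root.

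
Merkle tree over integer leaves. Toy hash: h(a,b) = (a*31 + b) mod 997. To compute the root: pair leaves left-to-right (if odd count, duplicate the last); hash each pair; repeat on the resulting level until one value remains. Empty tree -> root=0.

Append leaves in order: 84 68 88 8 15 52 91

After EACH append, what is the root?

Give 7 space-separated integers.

After append 84 (leaves=[84]):
  L0: [84]
  root=84
After append 68 (leaves=[84, 68]):
  L0: [84, 68]
  L1: h(84,68)=(84*31+68)%997=678 -> [678]
  root=678
After append 88 (leaves=[84, 68, 88]):
  L0: [84, 68, 88]
  L1: h(84,68)=(84*31+68)%997=678 h(88,88)=(88*31+88)%997=822 -> [678, 822]
  L2: h(678,822)=(678*31+822)%997=903 -> [903]
  root=903
After append 8 (leaves=[84, 68, 88, 8]):
  L0: [84, 68, 88, 8]
  L1: h(84,68)=(84*31+68)%997=678 h(88,8)=(88*31+8)%997=742 -> [678, 742]
  L2: h(678,742)=(678*31+742)%997=823 -> [823]
  root=823
After append 15 (leaves=[84, 68, 88, 8, 15]):
  L0: [84, 68, 88, 8, 15]
  L1: h(84,68)=(84*31+68)%997=678 h(88,8)=(88*31+8)%997=742 h(15,15)=(15*31+15)%997=480 -> [678, 742, 480]
  L2: h(678,742)=(678*31+742)%997=823 h(480,480)=(480*31+480)%997=405 -> [823, 405]
  L3: h(823,405)=(823*31+405)%997=993 -> [993]
  root=993
After append 52 (leaves=[84, 68, 88, 8, 15, 52]):
  L0: [84, 68, 88, 8, 15, 52]
  L1: h(84,68)=(84*31+68)%997=678 h(88,8)=(88*31+8)%997=742 h(15,52)=(15*31+52)%997=517 -> [678, 742, 517]
  L2: h(678,742)=(678*31+742)%997=823 h(517,517)=(517*31+517)%997=592 -> [823, 592]
  L3: h(823,592)=(823*31+592)%997=183 -> [183]
  root=183
After append 91 (leaves=[84, 68, 88, 8, 15, 52, 91]):
  L0: [84, 68, 88, 8, 15, 52, 91]
  L1: h(84,68)=(84*31+68)%997=678 h(88,8)=(88*31+8)%997=742 h(15,52)=(15*31+52)%997=517 h(91,91)=(91*31+91)%997=918 -> [678, 742, 517, 918]
  L2: h(678,742)=(678*31+742)%997=823 h(517,918)=(517*31+918)%997=993 -> [823, 993]
  L3: h(823,993)=(823*31+993)%997=584 -> [584]
  root=584

Answer: 84 678 903 823 993 183 584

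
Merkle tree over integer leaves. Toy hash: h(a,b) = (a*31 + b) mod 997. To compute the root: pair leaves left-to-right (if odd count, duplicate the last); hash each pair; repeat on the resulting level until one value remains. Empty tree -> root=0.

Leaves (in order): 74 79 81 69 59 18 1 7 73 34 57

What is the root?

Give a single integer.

L0: [74, 79, 81, 69, 59, 18, 1, 7, 73, 34, 57]
L1: h(74,79)=(74*31+79)%997=379 h(81,69)=(81*31+69)%997=586 h(59,18)=(59*31+18)%997=850 h(1,7)=(1*31+7)%997=38 h(73,34)=(73*31+34)%997=303 h(57,57)=(57*31+57)%997=827 -> [379, 586, 850, 38, 303, 827]
L2: h(379,586)=(379*31+586)%997=371 h(850,38)=(850*31+38)%997=466 h(303,827)=(303*31+827)%997=250 -> [371, 466, 250]
L3: h(371,466)=(371*31+466)%997=3 h(250,250)=(250*31+250)%997=24 -> [3, 24]
L4: h(3,24)=(3*31+24)%997=117 -> [117]

Answer: 117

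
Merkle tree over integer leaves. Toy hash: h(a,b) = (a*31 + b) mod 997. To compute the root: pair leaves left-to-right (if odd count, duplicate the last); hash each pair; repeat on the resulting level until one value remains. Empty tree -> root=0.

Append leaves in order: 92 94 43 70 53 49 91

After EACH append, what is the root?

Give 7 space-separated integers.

After append 92 (leaves=[92]):
  L0: [92]
  root=92
After append 94 (leaves=[92, 94]):
  L0: [92, 94]
  L1: h(92,94)=(92*31+94)%997=952 -> [952]
  root=952
After append 43 (leaves=[92, 94, 43]):
  L0: [92, 94, 43]
  L1: h(92,94)=(92*31+94)%997=952 h(43,43)=(43*31+43)%997=379 -> [952, 379]
  L2: h(952,379)=(952*31+379)%997=978 -> [978]
  root=978
After append 70 (leaves=[92, 94, 43, 70]):
  L0: [92, 94, 43, 70]
  L1: h(92,94)=(92*31+94)%997=952 h(43,70)=(43*31+70)%997=406 -> [952, 406]
  L2: h(952,406)=(952*31+406)%997=8 -> [8]
  root=8
After append 53 (leaves=[92, 94, 43, 70, 53]):
  L0: [92, 94, 43, 70, 53]
  L1: h(92,94)=(92*31+94)%997=952 h(43,70)=(43*31+70)%997=406 h(53,53)=(53*31+53)%997=699 -> [952, 406, 699]
  L2: h(952,406)=(952*31+406)%997=8 h(699,699)=(699*31+699)%997=434 -> [8, 434]
  L3: h(8,434)=(8*31+434)%997=682 -> [682]
  root=682
After append 49 (leaves=[92, 94, 43, 70, 53, 49]):
  L0: [92, 94, 43, 70, 53, 49]
  L1: h(92,94)=(92*31+94)%997=952 h(43,70)=(43*31+70)%997=406 h(53,49)=(53*31+49)%997=695 -> [952, 406, 695]
  L2: h(952,406)=(952*31+406)%997=8 h(695,695)=(695*31+695)%997=306 -> [8, 306]
  L3: h(8,306)=(8*31+306)%997=554 -> [554]
  root=554
After append 91 (leaves=[92, 94, 43, 70, 53, 49, 91]):
  L0: [92, 94, 43, 70, 53, 49, 91]
  L1: h(92,94)=(92*31+94)%997=952 h(43,70)=(43*31+70)%997=406 h(53,49)=(53*31+49)%997=695 h(91,91)=(91*31+91)%997=918 -> [952, 406, 695, 918]
  L2: h(952,406)=(952*31+406)%997=8 h(695,918)=(695*31+918)%997=529 -> [8, 529]
  L3: h(8,529)=(8*31+529)%997=777 -> [777]
  root=777

Answer: 92 952 978 8 682 554 777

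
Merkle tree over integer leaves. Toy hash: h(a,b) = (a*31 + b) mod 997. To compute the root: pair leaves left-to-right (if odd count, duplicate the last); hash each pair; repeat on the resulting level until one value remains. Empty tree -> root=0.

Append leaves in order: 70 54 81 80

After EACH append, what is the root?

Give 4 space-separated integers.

Answer: 70 230 749 748

Derivation:
After append 70 (leaves=[70]):
  L0: [70]
  root=70
After append 54 (leaves=[70, 54]):
  L0: [70, 54]
  L1: h(70,54)=(70*31+54)%997=230 -> [230]
  root=230
After append 81 (leaves=[70, 54, 81]):
  L0: [70, 54, 81]
  L1: h(70,54)=(70*31+54)%997=230 h(81,81)=(81*31+81)%997=598 -> [230, 598]
  L2: h(230,598)=(230*31+598)%997=749 -> [749]
  root=749
After append 80 (leaves=[70, 54, 81, 80]):
  L0: [70, 54, 81, 80]
  L1: h(70,54)=(70*31+54)%997=230 h(81,80)=(81*31+80)%997=597 -> [230, 597]
  L2: h(230,597)=(230*31+597)%997=748 -> [748]
  root=748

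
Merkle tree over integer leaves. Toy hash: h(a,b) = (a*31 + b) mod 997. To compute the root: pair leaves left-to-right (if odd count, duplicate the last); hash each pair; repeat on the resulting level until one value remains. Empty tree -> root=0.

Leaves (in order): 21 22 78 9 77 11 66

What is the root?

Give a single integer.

L0: [21, 22, 78, 9, 77, 11, 66]
L1: h(21,22)=(21*31+22)%997=673 h(78,9)=(78*31+9)%997=433 h(77,11)=(77*31+11)%997=404 h(66,66)=(66*31+66)%997=118 -> [673, 433, 404, 118]
L2: h(673,433)=(673*31+433)%997=359 h(404,118)=(404*31+118)%997=678 -> [359, 678]
L3: h(359,678)=(359*31+678)%997=840 -> [840]

Answer: 840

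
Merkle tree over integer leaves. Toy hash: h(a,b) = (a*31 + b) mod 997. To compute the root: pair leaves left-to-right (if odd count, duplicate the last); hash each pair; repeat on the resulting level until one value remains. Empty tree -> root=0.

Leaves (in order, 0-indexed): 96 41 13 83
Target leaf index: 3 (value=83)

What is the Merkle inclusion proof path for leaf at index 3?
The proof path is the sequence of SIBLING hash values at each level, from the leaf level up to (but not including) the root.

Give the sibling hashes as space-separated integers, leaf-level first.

L0 (leaves): [96, 41, 13, 83], target index=3
L1: h(96,41)=(96*31+41)%997=26 [pair 0] h(13,83)=(13*31+83)%997=486 [pair 1] -> [26, 486]
  Sibling for proof at L0: 13
L2: h(26,486)=(26*31+486)%997=295 [pair 0] -> [295]
  Sibling for proof at L1: 26
Root: 295
Proof path (sibling hashes from leaf to root): [13, 26]

Answer: 13 26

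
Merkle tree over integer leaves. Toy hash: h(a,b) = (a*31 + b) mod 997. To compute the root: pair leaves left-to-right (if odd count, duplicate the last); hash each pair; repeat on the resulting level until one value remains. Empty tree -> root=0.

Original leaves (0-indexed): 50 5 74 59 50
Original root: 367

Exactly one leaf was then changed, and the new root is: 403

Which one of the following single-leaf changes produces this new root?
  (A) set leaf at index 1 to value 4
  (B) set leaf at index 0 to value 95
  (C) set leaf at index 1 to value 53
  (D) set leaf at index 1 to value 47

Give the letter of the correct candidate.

Original leaves: [50, 5, 74, 59, 50]
Target new root: 403
Try each candidate change and compute the resulting root:
Candidate A: set leaf[1] = 4 -> leaves = [50, 4, 74, 59, 50]
  L0: [50, 4, 74, 59, 50]
  L1: h(50,4)=(50*31+4)%997=557 h(74,59)=(74*31+59)%997=359 h(50,50)=(50*31+50)%997=603 -> [557, 359, 603]
  L2: h(557,359)=(557*31+359)%997=677 h(603,603)=(603*31+603)%997=353 -> [677, 353]
  L3: h(677,353)=(677*31+353)%997=403 -> [403]
  root = 403 == target 403  ** MATCH **
Candidate B: set leaf[0] = 95 -> leaves = [95, 5, 74, 59, 50]
  L0: [95, 5, 74, 59, 50]
  L1: h(95,5)=(95*31+5)%997=956 h(74,59)=(74*31+59)%997=359 h(50,50)=(50*31+50)%997=603 -> [956, 359, 603]
  L2: h(956,359)=(956*31+359)%997=85 h(603,603)=(603*31+603)%997=353 -> [85, 353]
  L3: h(85,353)=(85*31+353)%997=994 -> [994]
  root = 994 != target 403
Candidate C: set leaf[1] = 53 -> leaves = [50, 53, 74, 59, 50]
  L0: [50, 53, 74, 59, 50]
  L1: h(50,53)=(50*31+53)%997=606 h(74,59)=(74*31+59)%997=359 h(50,50)=(50*31+50)%997=603 -> [606, 359, 603]
  L2: h(606,359)=(606*31+359)%997=202 h(603,603)=(603*31+603)%997=353 -> [202, 353]
  L3: h(202,353)=(202*31+353)%997=633 -> [633]
  root = 633 != target 403
Candidate D: set leaf[1] = 47 -> leaves = [50, 47, 74, 59, 50]
  L0: [50, 47, 74, 59, 50]
  L1: h(50,47)=(50*31+47)%997=600 h(74,59)=(74*31+59)%997=359 h(50,50)=(50*31+50)%997=603 -> [600, 359, 603]
  L2: h(600,359)=(600*31+359)%997=16 h(603,603)=(603*31+603)%997=353 -> [16, 353]
  L3: h(16,353)=(16*31+353)%997=849 -> [849]
  root = 849 != target 403
Candidate A produces the target root.

Answer: A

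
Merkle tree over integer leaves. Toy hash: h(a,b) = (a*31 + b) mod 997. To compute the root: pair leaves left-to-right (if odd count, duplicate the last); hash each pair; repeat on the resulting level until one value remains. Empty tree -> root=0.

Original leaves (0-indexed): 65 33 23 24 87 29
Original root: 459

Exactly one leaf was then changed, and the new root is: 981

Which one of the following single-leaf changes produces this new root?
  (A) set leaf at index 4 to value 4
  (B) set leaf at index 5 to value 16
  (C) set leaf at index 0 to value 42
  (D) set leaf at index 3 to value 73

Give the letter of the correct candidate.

Answer: D

Derivation:
Original leaves: [65, 33, 23, 24, 87, 29]
Target new root: 981
Try each candidate change and compute the resulting root:
Candidate A: set leaf[4] = 4 -> leaves = [65, 33, 23, 24, 4, 29]
  L0: [65, 33, 23, 24, 4, 29]
  L1: h(65,33)=(65*31+33)%997=54 h(23,24)=(23*31+24)%997=737 h(4,29)=(4*31+29)%997=153 -> [54, 737, 153]
  L2: h(54,737)=(54*31+737)%997=417 h(153,153)=(153*31+153)%997=908 -> [417, 908]
  L3: h(417,908)=(417*31+908)%997=874 -> [874]
  root = 874 != target 981
Candidate B: set leaf[5] = 16 -> leaves = [65, 33, 23, 24, 87, 16]
  L0: [65, 33, 23, 24, 87, 16]
  L1: h(65,33)=(65*31+33)%997=54 h(23,24)=(23*31+24)%997=737 h(87,16)=(87*31+16)%997=719 -> [54, 737, 719]
  L2: h(54,737)=(54*31+737)%997=417 h(719,719)=(719*31+719)%997=77 -> [417, 77]
  L3: h(417,77)=(417*31+77)%997=43 -> [43]
  root = 43 != target 981
Candidate C: set leaf[0] = 42 -> leaves = [42, 33, 23, 24, 87, 29]
  L0: [42, 33, 23, 24, 87, 29]
  L1: h(42,33)=(42*31+33)%997=338 h(23,24)=(23*31+24)%997=737 h(87,29)=(87*31+29)%997=732 -> [338, 737, 732]
  L2: h(338,737)=(338*31+737)%997=248 h(732,732)=(732*31+732)%997=493 -> [248, 493]
  L3: h(248,493)=(248*31+493)%997=205 -> [205]
  root = 205 != target 981
Candidate D: set leaf[3] = 73 -> leaves = [65, 33, 23, 73, 87, 29]
  L0: [65, 33, 23, 73, 87, 29]
  L1: h(65,33)=(65*31+33)%997=54 h(23,73)=(23*31+73)%997=786 h(87,29)=(87*31+29)%997=732 -> [54, 786, 732]
  L2: h(54,786)=(54*31+786)%997=466 h(732,732)=(732*31+732)%997=493 -> [466, 493]
  L3: h(466,493)=(466*31+493)%997=981 -> [981]
  root = 981 == target 981  ** MATCH **
Candidate D produces the target root.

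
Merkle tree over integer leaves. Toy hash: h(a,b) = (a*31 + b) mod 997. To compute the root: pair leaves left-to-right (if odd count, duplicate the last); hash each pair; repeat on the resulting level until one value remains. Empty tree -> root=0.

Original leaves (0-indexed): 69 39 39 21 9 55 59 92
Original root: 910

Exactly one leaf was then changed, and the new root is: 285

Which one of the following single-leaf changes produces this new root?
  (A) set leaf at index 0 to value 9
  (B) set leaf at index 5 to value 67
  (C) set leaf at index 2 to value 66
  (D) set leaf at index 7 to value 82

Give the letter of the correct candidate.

Original leaves: [69, 39, 39, 21, 9, 55, 59, 92]
Target new root: 285
Try each candidate change and compute the resulting root:
Candidate A: set leaf[0] = 9 -> leaves = [9, 39, 39, 21, 9, 55, 59, 92]
  L0: [9, 39, 39, 21, 9, 55, 59, 92]
  L1: h(9,39)=(9*31+39)%997=318 h(39,21)=(39*31+21)%997=233 h(9,55)=(9*31+55)%997=334 h(59,92)=(59*31+92)%997=924 -> [318, 233, 334, 924]
  L2: h(318,233)=(318*31+233)%997=121 h(334,924)=(334*31+924)%997=311 -> [121, 311]
  L3: h(121,311)=(121*31+311)%997=74 -> [74]
  root = 74 != target 285
Candidate B: set leaf[5] = 67 -> leaves = [69, 39, 39, 21, 9, 67, 59, 92]
  L0: [69, 39, 39, 21, 9, 67, 59, 92]
  L1: h(69,39)=(69*31+39)%997=184 h(39,21)=(39*31+21)%997=233 h(9,67)=(9*31+67)%997=346 h(59,92)=(59*31+92)%997=924 -> [184, 233, 346, 924]
  L2: h(184,233)=(184*31+233)%997=952 h(346,924)=(346*31+924)%997=683 -> [952, 683]
  L3: h(952,683)=(952*31+683)%997=285 -> [285]
  root = 285 == target 285  ** MATCH **
Candidate C: set leaf[2] = 66 -> leaves = [69, 39, 66, 21, 9, 55, 59, 92]
  L0: [69, 39, 66, 21, 9, 55, 59, 92]
  L1: h(69,39)=(69*31+39)%997=184 h(66,21)=(66*31+21)%997=73 h(9,55)=(9*31+55)%997=334 h(59,92)=(59*31+92)%997=924 -> [184, 73, 334, 924]
  L2: h(184,73)=(184*31+73)%997=792 h(334,924)=(334*31+924)%997=311 -> [792, 311]
  L3: h(792,311)=(792*31+311)%997=935 -> [935]
  root = 935 != target 285
Candidate D: set leaf[7] = 82 -> leaves = [69, 39, 39, 21, 9, 55, 59, 82]
  L0: [69, 39, 39, 21, 9, 55, 59, 82]
  L1: h(69,39)=(69*31+39)%997=184 h(39,21)=(39*31+21)%997=233 h(9,55)=(9*31+55)%997=334 h(59,82)=(59*31+82)%997=914 -> [184, 233, 334, 914]
  L2: h(184,233)=(184*31+233)%997=952 h(334,914)=(334*31+914)%997=301 -> [952, 301]
  L3: h(952,301)=(952*31+301)%997=900 -> [900]
  root = 900 != target 285
Candidate B produces the target root.

Answer: B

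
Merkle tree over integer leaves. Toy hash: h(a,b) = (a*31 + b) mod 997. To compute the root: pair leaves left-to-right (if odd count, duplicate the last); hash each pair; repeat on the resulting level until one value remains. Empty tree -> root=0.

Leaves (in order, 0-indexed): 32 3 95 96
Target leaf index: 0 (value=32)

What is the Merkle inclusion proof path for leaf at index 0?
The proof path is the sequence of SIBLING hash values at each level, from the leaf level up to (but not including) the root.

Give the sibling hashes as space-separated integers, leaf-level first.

L0 (leaves): [32, 3, 95, 96], target index=0
L1: h(32,3)=(32*31+3)%997=995 [pair 0] h(95,96)=(95*31+96)%997=50 [pair 1] -> [995, 50]
  Sibling for proof at L0: 3
L2: h(995,50)=(995*31+50)%997=985 [pair 0] -> [985]
  Sibling for proof at L1: 50
Root: 985
Proof path (sibling hashes from leaf to root): [3, 50]

Answer: 3 50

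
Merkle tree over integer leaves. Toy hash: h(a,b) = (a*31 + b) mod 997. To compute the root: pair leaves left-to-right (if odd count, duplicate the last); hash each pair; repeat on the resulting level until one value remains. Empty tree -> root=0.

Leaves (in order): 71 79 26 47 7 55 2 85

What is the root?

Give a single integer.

Answer: 798

Derivation:
L0: [71, 79, 26, 47, 7, 55, 2, 85]
L1: h(71,79)=(71*31+79)%997=286 h(26,47)=(26*31+47)%997=853 h(7,55)=(7*31+55)%997=272 h(2,85)=(2*31+85)%997=147 -> [286, 853, 272, 147]
L2: h(286,853)=(286*31+853)%997=746 h(272,147)=(272*31+147)%997=603 -> [746, 603]
L3: h(746,603)=(746*31+603)%997=798 -> [798]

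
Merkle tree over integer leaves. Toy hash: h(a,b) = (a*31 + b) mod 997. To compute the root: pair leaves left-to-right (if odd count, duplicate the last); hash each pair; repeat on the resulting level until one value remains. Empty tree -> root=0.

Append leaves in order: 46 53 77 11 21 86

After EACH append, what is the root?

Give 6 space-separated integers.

Answer: 46 482 457 391 724 810

Derivation:
After append 46 (leaves=[46]):
  L0: [46]
  root=46
After append 53 (leaves=[46, 53]):
  L0: [46, 53]
  L1: h(46,53)=(46*31+53)%997=482 -> [482]
  root=482
After append 77 (leaves=[46, 53, 77]):
  L0: [46, 53, 77]
  L1: h(46,53)=(46*31+53)%997=482 h(77,77)=(77*31+77)%997=470 -> [482, 470]
  L2: h(482,470)=(482*31+470)%997=457 -> [457]
  root=457
After append 11 (leaves=[46, 53, 77, 11]):
  L0: [46, 53, 77, 11]
  L1: h(46,53)=(46*31+53)%997=482 h(77,11)=(77*31+11)%997=404 -> [482, 404]
  L2: h(482,404)=(482*31+404)%997=391 -> [391]
  root=391
After append 21 (leaves=[46, 53, 77, 11, 21]):
  L0: [46, 53, 77, 11, 21]
  L1: h(46,53)=(46*31+53)%997=482 h(77,11)=(77*31+11)%997=404 h(21,21)=(21*31+21)%997=672 -> [482, 404, 672]
  L2: h(482,404)=(482*31+404)%997=391 h(672,672)=(672*31+672)%997=567 -> [391, 567]
  L3: h(391,567)=(391*31+567)%997=724 -> [724]
  root=724
After append 86 (leaves=[46, 53, 77, 11, 21, 86]):
  L0: [46, 53, 77, 11, 21, 86]
  L1: h(46,53)=(46*31+53)%997=482 h(77,11)=(77*31+11)%997=404 h(21,86)=(21*31+86)%997=737 -> [482, 404, 737]
  L2: h(482,404)=(482*31+404)%997=391 h(737,737)=(737*31+737)%997=653 -> [391, 653]
  L3: h(391,653)=(391*31+653)%997=810 -> [810]
  root=810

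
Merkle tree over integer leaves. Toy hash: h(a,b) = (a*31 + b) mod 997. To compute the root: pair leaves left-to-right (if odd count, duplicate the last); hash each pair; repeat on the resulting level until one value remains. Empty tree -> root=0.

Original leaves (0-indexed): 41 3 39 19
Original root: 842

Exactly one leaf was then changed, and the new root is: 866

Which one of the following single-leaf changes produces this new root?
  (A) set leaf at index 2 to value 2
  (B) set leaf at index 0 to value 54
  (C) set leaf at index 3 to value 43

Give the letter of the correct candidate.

Original leaves: [41, 3, 39, 19]
Target new root: 866
Try each candidate change and compute the resulting root:
Candidate A: set leaf[2] = 2 -> leaves = [41, 3, 2, 19]
  L0: [41, 3, 2, 19]
  L1: h(41,3)=(41*31+3)%997=277 h(2,19)=(2*31+19)%997=81 -> [277, 81]
  L2: h(277,81)=(277*31+81)%997=692 -> [692]
  root = 692 != target 866
Candidate B: set leaf[0] = 54 -> leaves = [54, 3, 39, 19]
  L0: [54, 3, 39, 19]
  L1: h(54,3)=(54*31+3)%997=680 h(39,19)=(39*31+19)%997=231 -> [680, 231]
  L2: h(680,231)=(680*31+231)%997=374 -> [374]
  root = 374 != target 866
Candidate C: set leaf[3] = 43 -> leaves = [41, 3, 39, 43]
  L0: [41, 3, 39, 43]
  L1: h(41,3)=(41*31+3)%997=277 h(39,43)=(39*31+43)%997=255 -> [277, 255]
  L2: h(277,255)=(277*31+255)%997=866 -> [866]
  root = 866 == target 866  ** MATCH **
Candidate C produces the target root.

Answer: C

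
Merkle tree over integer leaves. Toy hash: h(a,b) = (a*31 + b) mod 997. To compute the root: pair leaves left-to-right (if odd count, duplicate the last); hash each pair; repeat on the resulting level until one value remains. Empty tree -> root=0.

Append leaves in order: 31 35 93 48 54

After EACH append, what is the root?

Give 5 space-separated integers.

After append 31 (leaves=[31]):
  L0: [31]
  root=31
After append 35 (leaves=[31, 35]):
  L0: [31, 35]
  L1: h(31,35)=(31*31+35)%997=996 -> [996]
  root=996
After append 93 (leaves=[31, 35, 93]):
  L0: [31, 35, 93]
  L1: h(31,35)=(31*31+35)%997=996 h(93,93)=(93*31+93)%997=982 -> [996, 982]
  L2: h(996,982)=(996*31+982)%997=951 -> [951]
  root=951
After append 48 (leaves=[31, 35, 93, 48]):
  L0: [31, 35, 93, 48]
  L1: h(31,35)=(31*31+35)%997=996 h(93,48)=(93*31+48)%997=937 -> [996, 937]
  L2: h(996,937)=(996*31+937)%997=906 -> [906]
  root=906
After append 54 (leaves=[31, 35, 93, 48, 54]):
  L0: [31, 35, 93, 48, 54]
  L1: h(31,35)=(31*31+35)%997=996 h(93,48)=(93*31+48)%997=937 h(54,54)=(54*31+54)%997=731 -> [996, 937, 731]
  L2: h(996,937)=(996*31+937)%997=906 h(731,731)=(731*31+731)%997=461 -> [906, 461]
  L3: h(906,461)=(906*31+461)%997=631 -> [631]
  root=631

Answer: 31 996 951 906 631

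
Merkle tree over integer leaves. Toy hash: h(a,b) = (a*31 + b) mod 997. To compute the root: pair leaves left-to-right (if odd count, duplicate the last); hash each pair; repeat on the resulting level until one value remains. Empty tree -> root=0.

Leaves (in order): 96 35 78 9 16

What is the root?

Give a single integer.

L0: [96, 35, 78, 9, 16]
L1: h(96,35)=(96*31+35)%997=20 h(78,9)=(78*31+9)%997=433 h(16,16)=(16*31+16)%997=512 -> [20, 433, 512]
L2: h(20,433)=(20*31+433)%997=56 h(512,512)=(512*31+512)%997=432 -> [56, 432]
L3: h(56,432)=(56*31+432)%997=174 -> [174]

Answer: 174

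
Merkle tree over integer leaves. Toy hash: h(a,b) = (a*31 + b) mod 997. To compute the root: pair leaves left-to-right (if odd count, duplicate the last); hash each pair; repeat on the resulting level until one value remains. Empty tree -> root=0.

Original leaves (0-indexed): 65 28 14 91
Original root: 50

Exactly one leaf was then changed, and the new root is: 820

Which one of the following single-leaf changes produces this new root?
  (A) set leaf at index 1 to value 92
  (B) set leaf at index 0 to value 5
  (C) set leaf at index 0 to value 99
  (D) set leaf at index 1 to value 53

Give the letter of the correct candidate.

Original leaves: [65, 28, 14, 91]
Target new root: 820
Try each candidate change and compute the resulting root:
Candidate A: set leaf[1] = 92 -> leaves = [65, 92, 14, 91]
  L0: [65, 92, 14, 91]
  L1: h(65,92)=(65*31+92)%997=113 h(14,91)=(14*31+91)%997=525 -> [113, 525]
  L2: h(113,525)=(113*31+525)%997=40 -> [40]
  root = 40 != target 820
Candidate B: set leaf[0] = 5 -> leaves = [5, 28, 14, 91]
  L0: [5, 28, 14, 91]
  L1: h(5,28)=(5*31+28)%997=183 h(14,91)=(14*31+91)%997=525 -> [183, 525]
  L2: h(183,525)=(183*31+525)%997=216 -> [216]
  root = 216 != target 820
Candidate C: set leaf[0] = 99 -> leaves = [99, 28, 14, 91]
  L0: [99, 28, 14, 91]
  L1: h(99,28)=(99*31+28)%997=106 h(14,91)=(14*31+91)%997=525 -> [106, 525]
  L2: h(106,525)=(106*31+525)%997=820 -> [820]
  root = 820 == target 820  ** MATCH **
Candidate D: set leaf[1] = 53 -> leaves = [65, 53, 14, 91]
  L0: [65, 53, 14, 91]
  L1: h(65,53)=(65*31+53)%997=74 h(14,91)=(14*31+91)%997=525 -> [74, 525]
  L2: h(74,525)=(74*31+525)%997=825 -> [825]
  root = 825 != target 820
Candidate C produces the target root.

Answer: C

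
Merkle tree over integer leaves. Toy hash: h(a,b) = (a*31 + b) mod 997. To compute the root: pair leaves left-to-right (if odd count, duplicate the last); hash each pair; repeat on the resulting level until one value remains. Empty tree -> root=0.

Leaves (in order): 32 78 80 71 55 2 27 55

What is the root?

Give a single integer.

Answer: 652

Derivation:
L0: [32, 78, 80, 71, 55, 2, 27, 55]
L1: h(32,78)=(32*31+78)%997=73 h(80,71)=(80*31+71)%997=557 h(55,2)=(55*31+2)%997=710 h(27,55)=(27*31+55)%997=892 -> [73, 557, 710, 892]
L2: h(73,557)=(73*31+557)%997=826 h(710,892)=(710*31+892)%997=968 -> [826, 968]
L3: h(826,968)=(826*31+968)%997=652 -> [652]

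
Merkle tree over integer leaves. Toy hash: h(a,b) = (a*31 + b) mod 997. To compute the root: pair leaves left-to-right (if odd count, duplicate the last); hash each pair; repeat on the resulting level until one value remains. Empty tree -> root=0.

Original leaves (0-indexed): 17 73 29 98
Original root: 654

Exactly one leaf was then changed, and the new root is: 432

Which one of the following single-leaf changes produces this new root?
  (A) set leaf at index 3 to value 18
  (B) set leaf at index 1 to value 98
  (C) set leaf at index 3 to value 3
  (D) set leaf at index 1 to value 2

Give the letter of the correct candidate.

Original leaves: [17, 73, 29, 98]
Target new root: 432
Try each candidate change and compute the resulting root:
Candidate A: set leaf[3] = 18 -> leaves = [17, 73, 29, 18]
  L0: [17, 73, 29, 18]
  L1: h(17,73)=(17*31+73)%997=600 h(29,18)=(29*31+18)%997=917 -> [600, 917]
  L2: h(600,917)=(600*31+917)%997=574 -> [574]
  root = 574 != target 432
Candidate B: set leaf[1] = 98 -> leaves = [17, 98, 29, 98]
  L0: [17, 98, 29, 98]
  L1: h(17,98)=(17*31+98)%997=625 h(29,98)=(29*31+98)%997=0 -> [625, 0]
  L2: h(625,0)=(625*31+0)%997=432 -> [432]
  root = 432 == target 432  ** MATCH **
Candidate C: set leaf[3] = 3 -> leaves = [17, 73, 29, 3]
  L0: [17, 73, 29, 3]
  L1: h(17,73)=(17*31+73)%997=600 h(29,3)=(29*31+3)%997=902 -> [600, 902]
  L2: h(600,902)=(600*31+902)%997=559 -> [559]
  root = 559 != target 432
Candidate D: set leaf[1] = 2 -> leaves = [17, 2, 29, 98]
  L0: [17, 2, 29, 98]
  L1: h(17,2)=(17*31+2)%997=529 h(29,98)=(29*31+98)%997=0 -> [529, 0]
  L2: h(529,0)=(529*31+0)%997=447 -> [447]
  root = 447 != target 432
Candidate B produces the target root.

Answer: B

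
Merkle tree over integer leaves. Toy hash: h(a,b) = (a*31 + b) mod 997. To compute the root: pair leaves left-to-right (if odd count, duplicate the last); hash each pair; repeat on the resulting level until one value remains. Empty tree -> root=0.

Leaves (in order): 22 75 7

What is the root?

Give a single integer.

L0: [22, 75, 7]
L1: h(22,75)=(22*31+75)%997=757 h(7,7)=(7*31+7)%997=224 -> [757, 224]
L2: h(757,224)=(757*31+224)%997=760 -> [760]

Answer: 760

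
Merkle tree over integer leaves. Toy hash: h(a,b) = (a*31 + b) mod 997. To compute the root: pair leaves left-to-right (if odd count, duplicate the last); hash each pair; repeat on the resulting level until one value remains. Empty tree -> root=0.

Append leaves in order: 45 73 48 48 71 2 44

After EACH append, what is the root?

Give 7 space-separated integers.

Answer: 45 471 185 185 673 459 661

Derivation:
After append 45 (leaves=[45]):
  L0: [45]
  root=45
After append 73 (leaves=[45, 73]):
  L0: [45, 73]
  L1: h(45,73)=(45*31+73)%997=471 -> [471]
  root=471
After append 48 (leaves=[45, 73, 48]):
  L0: [45, 73, 48]
  L1: h(45,73)=(45*31+73)%997=471 h(48,48)=(48*31+48)%997=539 -> [471, 539]
  L2: h(471,539)=(471*31+539)%997=185 -> [185]
  root=185
After append 48 (leaves=[45, 73, 48, 48]):
  L0: [45, 73, 48, 48]
  L1: h(45,73)=(45*31+73)%997=471 h(48,48)=(48*31+48)%997=539 -> [471, 539]
  L2: h(471,539)=(471*31+539)%997=185 -> [185]
  root=185
After append 71 (leaves=[45, 73, 48, 48, 71]):
  L0: [45, 73, 48, 48, 71]
  L1: h(45,73)=(45*31+73)%997=471 h(48,48)=(48*31+48)%997=539 h(71,71)=(71*31+71)%997=278 -> [471, 539, 278]
  L2: h(471,539)=(471*31+539)%997=185 h(278,278)=(278*31+278)%997=920 -> [185, 920]
  L3: h(185,920)=(185*31+920)%997=673 -> [673]
  root=673
After append 2 (leaves=[45, 73, 48, 48, 71, 2]):
  L0: [45, 73, 48, 48, 71, 2]
  L1: h(45,73)=(45*31+73)%997=471 h(48,48)=(48*31+48)%997=539 h(71,2)=(71*31+2)%997=209 -> [471, 539, 209]
  L2: h(471,539)=(471*31+539)%997=185 h(209,209)=(209*31+209)%997=706 -> [185, 706]
  L3: h(185,706)=(185*31+706)%997=459 -> [459]
  root=459
After append 44 (leaves=[45, 73, 48, 48, 71, 2, 44]):
  L0: [45, 73, 48, 48, 71, 2, 44]
  L1: h(45,73)=(45*31+73)%997=471 h(48,48)=(48*31+48)%997=539 h(71,2)=(71*31+2)%997=209 h(44,44)=(44*31+44)%997=411 -> [471, 539, 209, 411]
  L2: h(471,539)=(471*31+539)%997=185 h(209,411)=(209*31+411)%997=908 -> [185, 908]
  L3: h(185,908)=(185*31+908)%997=661 -> [661]
  root=661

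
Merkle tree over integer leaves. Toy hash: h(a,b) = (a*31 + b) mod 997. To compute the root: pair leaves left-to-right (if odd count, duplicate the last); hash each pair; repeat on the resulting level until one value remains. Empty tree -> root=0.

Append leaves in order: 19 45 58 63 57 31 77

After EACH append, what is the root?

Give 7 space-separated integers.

After append 19 (leaves=[19]):
  L0: [19]
  root=19
After append 45 (leaves=[19, 45]):
  L0: [19, 45]
  L1: h(19,45)=(19*31+45)%997=634 -> [634]
  root=634
After append 58 (leaves=[19, 45, 58]):
  L0: [19, 45, 58]
  L1: h(19,45)=(19*31+45)%997=634 h(58,58)=(58*31+58)%997=859 -> [634, 859]
  L2: h(634,859)=(634*31+859)%997=573 -> [573]
  root=573
After append 63 (leaves=[19, 45, 58, 63]):
  L0: [19, 45, 58, 63]
  L1: h(19,45)=(19*31+45)%997=634 h(58,63)=(58*31+63)%997=864 -> [634, 864]
  L2: h(634,864)=(634*31+864)%997=578 -> [578]
  root=578
After append 57 (leaves=[19, 45, 58, 63, 57]):
  L0: [19, 45, 58, 63, 57]
  L1: h(19,45)=(19*31+45)%997=634 h(58,63)=(58*31+63)%997=864 h(57,57)=(57*31+57)%997=827 -> [634, 864, 827]
  L2: h(634,864)=(634*31+864)%997=578 h(827,827)=(827*31+827)%997=542 -> [578, 542]
  L3: h(578,542)=(578*31+542)%997=514 -> [514]
  root=514
After append 31 (leaves=[19, 45, 58, 63, 57, 31]):
  L0: [19, 45, 58, 63, 57, 31]
  L1: h(19,45)=(19*31+45)%997=634 h(58,63)=(58*31+63)%997=864 h(57,31)=(57*31+31)%997=801 -> [634, 864, 801]
  L2: h(634,864)=(634*31+864)%997=578 h(801,801)=(801*31+801)%997=707 -> [578, 707]
  L3: h(578,707)=(578*31+707)%997=679 -> [679]
  root=679
After append 77 (leaves=[19, 45, 58, 63, 57, 31, 77]):
  L0: [19, 45, 58, 63, 57, 31, 77]
  L1: h(19,45)=(19*31+45)%997=634 h(58,63)=(58*31+63)%997=864 h(57,31)=(57*31+31)%997=801 h(77,77)=(77*31+77)%997=470 -> [634, 864, 801, 470]
  L2: h(634,864)=(634*31+864)%997=578 h(801,470)=(801*31+470)%997=376 -> [578, 376]
  L3: h(578,376)=(578*31+376)%997=348 -> [348]
  root=348

Answer: 19 634 573 578 514 679 348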